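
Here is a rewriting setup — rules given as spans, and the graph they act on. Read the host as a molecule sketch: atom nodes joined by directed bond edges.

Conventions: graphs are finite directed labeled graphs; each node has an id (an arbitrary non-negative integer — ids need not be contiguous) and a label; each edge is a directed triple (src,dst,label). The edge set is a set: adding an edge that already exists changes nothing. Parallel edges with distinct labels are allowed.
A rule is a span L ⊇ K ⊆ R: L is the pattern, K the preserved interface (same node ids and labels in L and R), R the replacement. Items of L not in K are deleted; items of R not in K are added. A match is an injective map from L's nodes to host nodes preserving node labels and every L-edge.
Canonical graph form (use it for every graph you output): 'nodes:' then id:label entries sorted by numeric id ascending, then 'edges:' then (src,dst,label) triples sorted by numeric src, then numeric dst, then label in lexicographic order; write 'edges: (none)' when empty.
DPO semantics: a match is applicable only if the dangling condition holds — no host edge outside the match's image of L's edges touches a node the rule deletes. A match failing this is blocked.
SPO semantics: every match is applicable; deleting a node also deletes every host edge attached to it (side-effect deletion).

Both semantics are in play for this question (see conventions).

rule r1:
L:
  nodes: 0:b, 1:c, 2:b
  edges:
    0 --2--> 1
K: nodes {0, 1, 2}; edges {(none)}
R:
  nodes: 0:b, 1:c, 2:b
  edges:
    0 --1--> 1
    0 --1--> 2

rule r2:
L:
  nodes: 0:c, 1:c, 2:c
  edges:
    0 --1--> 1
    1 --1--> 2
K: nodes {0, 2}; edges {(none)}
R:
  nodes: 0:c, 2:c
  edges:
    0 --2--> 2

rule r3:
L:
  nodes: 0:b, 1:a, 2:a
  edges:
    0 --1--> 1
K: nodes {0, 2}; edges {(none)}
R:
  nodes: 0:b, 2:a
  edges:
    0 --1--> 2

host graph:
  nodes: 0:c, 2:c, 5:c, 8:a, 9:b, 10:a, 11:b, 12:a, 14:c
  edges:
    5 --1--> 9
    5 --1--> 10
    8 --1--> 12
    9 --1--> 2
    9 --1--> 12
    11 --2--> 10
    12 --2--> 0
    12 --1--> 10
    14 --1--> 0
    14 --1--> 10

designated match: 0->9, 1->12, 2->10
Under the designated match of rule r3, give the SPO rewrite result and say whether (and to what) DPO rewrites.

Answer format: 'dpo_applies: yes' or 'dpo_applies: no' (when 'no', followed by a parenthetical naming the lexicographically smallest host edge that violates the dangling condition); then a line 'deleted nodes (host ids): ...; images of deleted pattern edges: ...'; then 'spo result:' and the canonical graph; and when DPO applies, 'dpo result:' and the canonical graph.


dpo_applies: no
(the rule deletes node 12, which keeps host edge (8,12,1) outside the match image — the dangling condition fails, DPO blocks; SPO proceeds and side-deletes such edges)
deleted nodes (host ids): 12; images of deleted pattern edges: (9,12,1)
spo result:
nodes: 0:c, 2:c, 5:c, 8:a, 9:b, 10:a, 11:b, 14:c
edges: (5,9,1); (5,10,1); (9,2,1); (9,10,1); (11,10,2); (14,0,1); (14,10,1)


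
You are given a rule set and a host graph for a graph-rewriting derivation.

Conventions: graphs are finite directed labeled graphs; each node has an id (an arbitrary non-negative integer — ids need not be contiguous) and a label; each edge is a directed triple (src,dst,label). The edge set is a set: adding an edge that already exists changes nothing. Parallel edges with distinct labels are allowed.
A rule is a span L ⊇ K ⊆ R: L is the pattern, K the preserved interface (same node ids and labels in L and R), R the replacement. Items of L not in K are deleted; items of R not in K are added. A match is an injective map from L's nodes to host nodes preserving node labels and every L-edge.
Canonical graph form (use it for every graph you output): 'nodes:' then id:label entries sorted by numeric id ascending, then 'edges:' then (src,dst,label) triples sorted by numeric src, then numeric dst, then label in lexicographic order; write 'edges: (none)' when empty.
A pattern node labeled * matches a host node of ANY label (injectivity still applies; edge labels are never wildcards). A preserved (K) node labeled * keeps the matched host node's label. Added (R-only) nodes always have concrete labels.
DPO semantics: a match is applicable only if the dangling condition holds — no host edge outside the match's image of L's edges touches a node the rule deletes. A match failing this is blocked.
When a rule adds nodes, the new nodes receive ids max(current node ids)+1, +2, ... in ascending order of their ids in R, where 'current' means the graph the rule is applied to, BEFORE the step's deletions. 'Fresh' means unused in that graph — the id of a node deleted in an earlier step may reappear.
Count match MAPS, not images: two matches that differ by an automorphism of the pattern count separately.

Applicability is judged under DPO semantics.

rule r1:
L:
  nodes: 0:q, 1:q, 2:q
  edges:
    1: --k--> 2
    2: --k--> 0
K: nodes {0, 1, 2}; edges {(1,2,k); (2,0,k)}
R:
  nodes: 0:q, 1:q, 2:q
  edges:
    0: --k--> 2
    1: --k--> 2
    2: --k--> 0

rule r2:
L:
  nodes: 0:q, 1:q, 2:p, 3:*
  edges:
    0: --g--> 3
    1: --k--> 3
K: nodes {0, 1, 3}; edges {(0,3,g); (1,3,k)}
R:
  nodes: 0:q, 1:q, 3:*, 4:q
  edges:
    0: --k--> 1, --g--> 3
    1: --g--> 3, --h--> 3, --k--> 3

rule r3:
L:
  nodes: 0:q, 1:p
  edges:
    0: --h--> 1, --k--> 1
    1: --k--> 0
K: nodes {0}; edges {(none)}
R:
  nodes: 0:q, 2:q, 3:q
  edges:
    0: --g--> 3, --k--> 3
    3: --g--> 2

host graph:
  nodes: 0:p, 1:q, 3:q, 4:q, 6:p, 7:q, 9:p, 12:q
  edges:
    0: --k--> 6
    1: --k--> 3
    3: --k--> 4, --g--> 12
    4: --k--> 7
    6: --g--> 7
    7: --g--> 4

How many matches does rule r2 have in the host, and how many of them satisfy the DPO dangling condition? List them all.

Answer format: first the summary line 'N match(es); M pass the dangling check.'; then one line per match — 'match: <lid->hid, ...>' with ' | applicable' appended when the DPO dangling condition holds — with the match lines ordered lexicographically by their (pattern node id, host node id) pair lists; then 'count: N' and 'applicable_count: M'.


3 match(es); 1 pass the dangling check.
match: 0->7, 1->3, 2->0, 3->4
match: 0->7, 1->3, 2->6, 3->4
match: 0->7, 1->3, 2->9, 3->4 | applicable
count: 3
applicable_count: 1


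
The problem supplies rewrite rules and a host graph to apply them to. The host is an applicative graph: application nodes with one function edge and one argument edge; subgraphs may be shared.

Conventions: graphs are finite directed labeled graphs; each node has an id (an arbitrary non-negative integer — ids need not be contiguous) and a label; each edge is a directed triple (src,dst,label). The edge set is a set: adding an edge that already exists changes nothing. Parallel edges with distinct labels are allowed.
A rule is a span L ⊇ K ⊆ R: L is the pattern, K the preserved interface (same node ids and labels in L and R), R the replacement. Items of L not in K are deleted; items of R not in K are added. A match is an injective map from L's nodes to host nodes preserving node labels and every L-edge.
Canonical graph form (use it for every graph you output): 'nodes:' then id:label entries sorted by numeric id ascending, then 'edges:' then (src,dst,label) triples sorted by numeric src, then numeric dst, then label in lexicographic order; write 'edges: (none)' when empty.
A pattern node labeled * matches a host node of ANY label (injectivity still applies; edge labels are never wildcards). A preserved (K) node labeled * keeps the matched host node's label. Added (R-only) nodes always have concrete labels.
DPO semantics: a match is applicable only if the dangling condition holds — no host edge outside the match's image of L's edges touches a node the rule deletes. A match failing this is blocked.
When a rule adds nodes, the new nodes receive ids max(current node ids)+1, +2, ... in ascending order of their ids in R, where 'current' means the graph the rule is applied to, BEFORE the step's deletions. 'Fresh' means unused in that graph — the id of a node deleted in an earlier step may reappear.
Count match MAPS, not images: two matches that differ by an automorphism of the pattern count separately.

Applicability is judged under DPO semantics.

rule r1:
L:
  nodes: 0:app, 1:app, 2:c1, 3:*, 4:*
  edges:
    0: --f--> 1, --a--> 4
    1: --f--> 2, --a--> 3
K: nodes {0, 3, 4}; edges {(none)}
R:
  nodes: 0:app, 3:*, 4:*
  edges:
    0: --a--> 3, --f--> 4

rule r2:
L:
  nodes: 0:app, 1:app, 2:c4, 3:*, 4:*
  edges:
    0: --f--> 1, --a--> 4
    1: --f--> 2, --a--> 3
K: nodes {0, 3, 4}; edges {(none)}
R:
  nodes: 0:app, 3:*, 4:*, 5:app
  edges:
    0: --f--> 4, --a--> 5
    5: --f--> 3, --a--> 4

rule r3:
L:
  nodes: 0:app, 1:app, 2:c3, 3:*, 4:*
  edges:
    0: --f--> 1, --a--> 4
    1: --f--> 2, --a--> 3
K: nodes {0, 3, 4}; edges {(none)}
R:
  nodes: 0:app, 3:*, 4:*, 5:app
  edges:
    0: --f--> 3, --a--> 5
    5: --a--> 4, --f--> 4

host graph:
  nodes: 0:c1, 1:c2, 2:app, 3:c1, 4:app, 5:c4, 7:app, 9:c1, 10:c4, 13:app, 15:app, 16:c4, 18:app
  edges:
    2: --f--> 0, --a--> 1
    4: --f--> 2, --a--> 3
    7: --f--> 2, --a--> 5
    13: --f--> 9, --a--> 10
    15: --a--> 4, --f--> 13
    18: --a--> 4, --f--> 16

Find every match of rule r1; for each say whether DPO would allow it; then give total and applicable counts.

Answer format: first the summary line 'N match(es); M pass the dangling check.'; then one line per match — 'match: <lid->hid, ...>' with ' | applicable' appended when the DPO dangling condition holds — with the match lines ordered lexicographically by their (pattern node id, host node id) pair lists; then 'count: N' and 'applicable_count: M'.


3 match(es); 1 pass the dangling check.
match: 0->4, 1->2, 2->0, 3->1, 4->3
match: 0->7, 1->2, 2->0, 3->1, 4->5
match: 0->15, 1->13, 2->9, 3->10, 4->4 | applicable
count: 3
applicable_count: 1


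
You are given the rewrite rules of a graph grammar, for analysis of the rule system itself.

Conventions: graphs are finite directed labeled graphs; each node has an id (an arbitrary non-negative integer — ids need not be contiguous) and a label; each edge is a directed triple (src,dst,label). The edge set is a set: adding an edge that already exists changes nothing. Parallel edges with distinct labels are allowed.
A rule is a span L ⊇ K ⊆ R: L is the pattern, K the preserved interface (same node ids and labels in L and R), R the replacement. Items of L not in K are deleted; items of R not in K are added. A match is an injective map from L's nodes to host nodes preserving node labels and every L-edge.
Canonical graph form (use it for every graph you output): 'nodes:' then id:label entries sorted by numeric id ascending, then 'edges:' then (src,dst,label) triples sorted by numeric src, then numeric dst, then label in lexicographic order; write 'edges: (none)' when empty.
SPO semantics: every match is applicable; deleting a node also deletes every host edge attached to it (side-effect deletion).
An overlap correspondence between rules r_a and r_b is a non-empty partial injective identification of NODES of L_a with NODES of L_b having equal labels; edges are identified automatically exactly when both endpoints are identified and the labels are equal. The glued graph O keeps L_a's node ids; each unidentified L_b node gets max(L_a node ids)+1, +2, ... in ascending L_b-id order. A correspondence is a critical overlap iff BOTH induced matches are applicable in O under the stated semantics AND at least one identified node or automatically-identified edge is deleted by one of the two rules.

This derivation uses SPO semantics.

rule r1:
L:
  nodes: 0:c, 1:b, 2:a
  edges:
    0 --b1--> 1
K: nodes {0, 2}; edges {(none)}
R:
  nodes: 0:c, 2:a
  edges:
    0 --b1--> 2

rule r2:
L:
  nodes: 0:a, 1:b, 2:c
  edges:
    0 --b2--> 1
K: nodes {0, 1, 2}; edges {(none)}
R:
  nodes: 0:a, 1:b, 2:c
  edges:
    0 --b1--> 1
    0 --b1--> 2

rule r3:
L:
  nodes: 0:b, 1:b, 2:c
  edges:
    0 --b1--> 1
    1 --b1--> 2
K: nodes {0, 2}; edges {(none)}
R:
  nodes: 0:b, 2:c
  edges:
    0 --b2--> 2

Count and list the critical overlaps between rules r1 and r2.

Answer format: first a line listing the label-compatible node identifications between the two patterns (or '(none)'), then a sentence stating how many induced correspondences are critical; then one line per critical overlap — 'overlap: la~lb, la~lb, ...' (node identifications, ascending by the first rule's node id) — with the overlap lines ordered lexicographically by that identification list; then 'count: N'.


label-compatible node identifications between L(r1) and L(r2): 0~2, 1~1, 2~0
4 of the induced correspondences are critical overlaps of r1 and r2.
overlap: 0~2, 1~1
overlap: 0~2, 1~1, 2~0
overlap: 1~1
overlap: 1~1, 2~0
count: 4


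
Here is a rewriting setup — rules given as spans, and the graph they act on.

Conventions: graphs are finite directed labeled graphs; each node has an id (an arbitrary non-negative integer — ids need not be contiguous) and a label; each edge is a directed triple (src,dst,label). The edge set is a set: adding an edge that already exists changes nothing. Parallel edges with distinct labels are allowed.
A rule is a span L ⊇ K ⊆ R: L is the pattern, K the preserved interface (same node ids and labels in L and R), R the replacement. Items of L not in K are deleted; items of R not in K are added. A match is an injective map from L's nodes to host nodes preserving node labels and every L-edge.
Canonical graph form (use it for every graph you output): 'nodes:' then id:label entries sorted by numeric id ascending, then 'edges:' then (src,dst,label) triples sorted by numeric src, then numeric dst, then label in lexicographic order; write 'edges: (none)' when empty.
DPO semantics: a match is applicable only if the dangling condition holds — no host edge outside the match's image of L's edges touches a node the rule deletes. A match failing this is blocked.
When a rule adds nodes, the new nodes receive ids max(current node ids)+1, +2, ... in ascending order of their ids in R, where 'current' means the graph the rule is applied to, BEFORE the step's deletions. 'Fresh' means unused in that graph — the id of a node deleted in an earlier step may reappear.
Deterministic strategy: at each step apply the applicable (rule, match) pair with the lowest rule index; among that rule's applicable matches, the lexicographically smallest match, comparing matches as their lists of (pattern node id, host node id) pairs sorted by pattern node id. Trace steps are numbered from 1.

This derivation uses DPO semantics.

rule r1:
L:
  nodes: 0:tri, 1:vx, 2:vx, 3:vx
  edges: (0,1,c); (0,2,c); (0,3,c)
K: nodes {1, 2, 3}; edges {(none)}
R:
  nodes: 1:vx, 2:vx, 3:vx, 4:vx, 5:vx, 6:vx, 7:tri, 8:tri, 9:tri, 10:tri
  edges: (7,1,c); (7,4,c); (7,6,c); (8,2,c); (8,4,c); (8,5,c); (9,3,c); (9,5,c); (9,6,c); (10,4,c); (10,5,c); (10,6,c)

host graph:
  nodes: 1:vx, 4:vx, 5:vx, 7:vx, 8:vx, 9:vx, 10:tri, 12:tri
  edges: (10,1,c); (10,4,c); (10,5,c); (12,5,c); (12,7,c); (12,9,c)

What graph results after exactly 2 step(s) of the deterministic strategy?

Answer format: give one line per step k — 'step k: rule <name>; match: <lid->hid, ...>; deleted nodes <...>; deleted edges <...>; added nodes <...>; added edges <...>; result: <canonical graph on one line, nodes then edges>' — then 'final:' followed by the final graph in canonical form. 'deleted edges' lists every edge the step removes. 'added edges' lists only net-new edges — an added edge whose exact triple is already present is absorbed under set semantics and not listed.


step 1: rule r1; match: 0->10, 1->1, 2->4, 3->5; deleted nodes 10; deleted edges (10,1,c); (10,4,c); (10,5,c); added nodes 13, 14, 15, 16, 17, 18, 19; added edges (16,1,c); (16,13,c); (16,15,c); (17,4,c); (17,13,c); (17,14,c); (18,5,c); (18,14,c); (18,15,c); (19,13,c); (19,14,c); (19,15,c); result: nodes: 1:vx, 4:vx, 5:vx, 7:vx, 8:vx, 9:vx, 12:tri, 13:vx, 14:vx, 15:vx, 16:tri, 17:tri, 18:tri, 19:tri edges: (12,5,c); (12,7,c); (12,9,c); (16,1,c); (16,13,c); (16,15,c); (17,4,c); (17,13,c); (17,14,c); (18,5,c); (18,14,c); (18,15,c); (19,13,c); (19,14,c); (19,15,c)
step 2: rule r1; match: 0->12, 1->5, 2->7, 3->9; deleted nodes 12; deleted edges (12,5,c); (12,7,c); (12,9,c); added nodes 20, 21, 22, 23, 24, 25, 26; added edges (23,5,c); (23,20,c); (23,22,c); (24,7,c); (24,20,c); (24,21,c); (25,9,c); (25,21,c); (25,22,c); (26,20,c); (26,21,c); (26,22,c); result: nodes: 1:vx, 4:vx, 5:vx, 7:vx, 8:vx, 9:vx, 13:vx, 14:vx, 15:vx, 16:tri, 17:tri, 18:tri, 19:tri, 20:vx, 21:vx, 22:vx, 23:tri, 24:tri, 25:tri, 26:tri edges: (16,1,c); (16,13,c); (16,15,c); (17,4,c); (17,13,c); (17,14,c); (18,5,c); (18,14,c); (18,15,c); (19,13,c); (19,14,c); (19,15,c); (23,5,c); (23,20,c); (23,22,c); (24,7,c); (24,20,c); (24,21,c); (25,9,c); (25,21,c); (25,22,c); (26,20,c); (26,21,c); (26,22,c)
final:
nodes: 1:vx, 4:vx, 5:vx, 7:vx, 8:vx, 9:vx, 13:vx, 14:vx, 15:vx, 16:tri, 17:tri, 18:tri, 19:tri, 20:vx, 21:vx, 22:vx, 23:tri, 24:tri, 25:tri, 26:tri
edges: (16,1,c); (16,13,c); (16,15,c); (17,4,c); (17,13,c); (17,14,c); (18,5,c); (18,14,c); (18,15,c); (19,13,c); (19,14,c); (19,15,c); (23,5,c); (23,20,c); (23,22,c); (24,7,c); (24,20,c); (24,21,c); (25,9,c); (25,21,c); (25,22,c); (26,20,c); (26,21,c); (26,22,c)


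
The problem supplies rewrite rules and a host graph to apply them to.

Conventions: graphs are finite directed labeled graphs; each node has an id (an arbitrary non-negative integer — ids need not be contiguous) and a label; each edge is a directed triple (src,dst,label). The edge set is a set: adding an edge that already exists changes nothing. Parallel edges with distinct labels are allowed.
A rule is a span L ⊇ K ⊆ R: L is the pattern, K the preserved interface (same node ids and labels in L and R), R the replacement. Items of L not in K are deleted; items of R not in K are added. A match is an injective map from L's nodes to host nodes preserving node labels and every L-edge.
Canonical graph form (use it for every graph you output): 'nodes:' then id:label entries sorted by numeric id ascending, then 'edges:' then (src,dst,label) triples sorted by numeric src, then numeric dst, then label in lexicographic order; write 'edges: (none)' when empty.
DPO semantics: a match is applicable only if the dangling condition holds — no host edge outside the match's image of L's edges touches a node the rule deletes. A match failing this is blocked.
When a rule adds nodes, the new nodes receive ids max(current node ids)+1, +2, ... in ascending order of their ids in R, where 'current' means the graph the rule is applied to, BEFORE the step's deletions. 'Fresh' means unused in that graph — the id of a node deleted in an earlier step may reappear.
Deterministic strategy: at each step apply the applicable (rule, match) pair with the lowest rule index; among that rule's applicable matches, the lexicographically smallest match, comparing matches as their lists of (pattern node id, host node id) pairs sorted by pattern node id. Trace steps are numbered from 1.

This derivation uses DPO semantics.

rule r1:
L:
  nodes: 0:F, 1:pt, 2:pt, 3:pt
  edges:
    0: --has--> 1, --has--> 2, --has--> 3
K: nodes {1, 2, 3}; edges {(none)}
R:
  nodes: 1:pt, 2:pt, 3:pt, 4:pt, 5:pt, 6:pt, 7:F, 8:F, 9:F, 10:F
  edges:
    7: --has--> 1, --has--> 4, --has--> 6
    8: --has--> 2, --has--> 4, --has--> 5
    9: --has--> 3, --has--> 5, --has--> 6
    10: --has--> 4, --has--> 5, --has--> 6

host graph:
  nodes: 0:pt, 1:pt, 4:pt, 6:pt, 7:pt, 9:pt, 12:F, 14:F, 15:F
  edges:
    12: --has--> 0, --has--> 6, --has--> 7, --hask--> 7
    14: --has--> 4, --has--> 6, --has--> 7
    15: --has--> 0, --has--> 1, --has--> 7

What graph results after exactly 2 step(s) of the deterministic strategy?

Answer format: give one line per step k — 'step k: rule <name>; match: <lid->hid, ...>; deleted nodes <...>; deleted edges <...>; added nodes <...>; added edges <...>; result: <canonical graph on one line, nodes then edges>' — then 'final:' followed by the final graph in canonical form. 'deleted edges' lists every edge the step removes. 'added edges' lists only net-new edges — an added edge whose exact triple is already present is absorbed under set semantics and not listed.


step 1: rule r1; match: 0->14, 1->4, 2->6, 3->7; deleted nodes 14; deleted edges (14,4,has); (14,6,has); (14,7,has); added nodes 16, 17, 18, 19, 20, 21, 22; added edges (19,4,has); (19,16,has); (19,18,has); (20,6,has); (20,16,has); (20,17,has); (21,7,has); (21,17,has); (21,18,has); (22,16,has); (22,17,has); (22,18,has); result: nodes: 0:pt, 1:pt, 4:pt, 6:pt, 7:pt, 9:pt, 12:F, 15:F, 16:pt, 17:pt, 18:pt, 19:F, 20:F, 21:F, 22:F edges: (12,0,has); (12,6,has); (12,7,has); (12,7,hask); (15,0,has); (15,1,has); (15,7,has); (19,4,has); (19,16,has); (19,18,has); (20,6,has); (20,16,has); (20,17,has); (21,7,has); (21,17,has); (21,18,has); (22,16,has); (22,17,has); (22,18,has)
step 2: rule r1; match: 0->15, 1->0, 2->1, 3->7; deleted nodes 15; deleted edges (15,0,has); (15,1,has); (15,7,has); added nodes 23, 24, 25, 26, 27, 28, 29; added edges (26,0,has); (26,23,has); (26,25,has); (27,1,has); (27,23,has); (27,24,has); (28,7,has); (28,24,has); (28,25,has); (29,23,has); (29,24,has); (29,25,has); result: nodes: 0:pt, 1:pt, 4:pt, 6:pt, 7:pt, 9:pt, 12:F, 16:pt, 17:pt, 18:pt, 19:F, 20:F, 21:F, 22:F, 23:pt, 24:pt, 25:pt, 26:F, 27:F, 28:F, 29:F edges: (12,0,has); (12,6,has); (12,7,has); (12,7,hask); (19,4,has); (19,16,has); (19,18,has); (20,6,has); (20,16,has); (20,17,has); (21,7,has); (21,17,has); (21,18,has); (22,16,has); (22,17,has); (22,18,has); (26,0,has); (26,23,has); (26,25,has); (27,1,has); (27,23,has); (27,24,has); (28,7,has); (28,24,has); (28,25,has); (29,23,has); (29,24,has); (29,25,has)
final:
nodes: 0:pt, 1:pt, 4:pt, 6:pt, 7:pt, 9:pt, 12:F, 16:pt, 17:pt, 18:pt, 19:F, 20:F, 21:F, 22:F, 23:pt, 24:pt, 25:pt, 26:F, 27:F, 28:F, 29:F
edges: (12,0,has); (12,6,has); (12,7,has); (12,7,hask); (19,4,has); (19,16,has); (19,18,has); (20,6,has); (20,16,has); (20,17,has); (21,7,has); (21,17,has); (21,18,has); (22,16,has); (22,17,has); (22,18,has); (26,0,has); (26,23,has); (26,25,has); (27,1,has); (27,23,has); (27,24,has); (28,7,has); (28,24,has); (28,25,has); (29,23,has); (29,24,has); (29,25,has)


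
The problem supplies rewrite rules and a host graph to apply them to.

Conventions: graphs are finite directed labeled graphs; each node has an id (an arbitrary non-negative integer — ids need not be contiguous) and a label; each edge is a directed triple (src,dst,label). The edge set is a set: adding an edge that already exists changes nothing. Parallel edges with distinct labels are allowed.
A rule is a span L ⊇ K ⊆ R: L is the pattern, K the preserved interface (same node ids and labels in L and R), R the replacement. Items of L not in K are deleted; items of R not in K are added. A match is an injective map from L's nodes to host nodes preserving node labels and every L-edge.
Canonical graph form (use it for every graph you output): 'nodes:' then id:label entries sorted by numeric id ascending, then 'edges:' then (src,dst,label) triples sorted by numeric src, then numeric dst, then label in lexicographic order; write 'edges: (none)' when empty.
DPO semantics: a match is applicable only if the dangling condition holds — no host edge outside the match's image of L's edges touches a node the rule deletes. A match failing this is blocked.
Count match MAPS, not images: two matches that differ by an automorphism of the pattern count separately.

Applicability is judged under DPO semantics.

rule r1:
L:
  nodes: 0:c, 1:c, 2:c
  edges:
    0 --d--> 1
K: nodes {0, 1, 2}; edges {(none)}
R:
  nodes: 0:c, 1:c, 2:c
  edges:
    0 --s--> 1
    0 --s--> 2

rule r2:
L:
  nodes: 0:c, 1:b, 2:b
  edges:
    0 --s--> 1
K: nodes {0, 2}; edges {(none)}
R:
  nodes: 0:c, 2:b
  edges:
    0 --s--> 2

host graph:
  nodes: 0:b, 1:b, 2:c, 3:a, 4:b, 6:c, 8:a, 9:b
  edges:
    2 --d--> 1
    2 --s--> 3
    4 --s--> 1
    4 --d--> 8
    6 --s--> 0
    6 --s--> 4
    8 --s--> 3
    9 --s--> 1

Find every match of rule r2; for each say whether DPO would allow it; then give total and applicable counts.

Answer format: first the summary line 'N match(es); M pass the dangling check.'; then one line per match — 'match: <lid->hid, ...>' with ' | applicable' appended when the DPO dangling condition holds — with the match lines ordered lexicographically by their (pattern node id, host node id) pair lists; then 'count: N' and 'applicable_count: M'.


6 match(es); 3 pass the dangling check.
match: 0->6, 1->0, 2->1 | applicable
match: 0->6, 1->0, 2->4 | applicable
match: 0->6, 1->0, 2->9 | applicable
match: 0->6, 1->4, 2->0
match: 0->6, 1->4, 2->1
match: 0->6, 1->4, 2->9
count: 6
applicable_count: 3


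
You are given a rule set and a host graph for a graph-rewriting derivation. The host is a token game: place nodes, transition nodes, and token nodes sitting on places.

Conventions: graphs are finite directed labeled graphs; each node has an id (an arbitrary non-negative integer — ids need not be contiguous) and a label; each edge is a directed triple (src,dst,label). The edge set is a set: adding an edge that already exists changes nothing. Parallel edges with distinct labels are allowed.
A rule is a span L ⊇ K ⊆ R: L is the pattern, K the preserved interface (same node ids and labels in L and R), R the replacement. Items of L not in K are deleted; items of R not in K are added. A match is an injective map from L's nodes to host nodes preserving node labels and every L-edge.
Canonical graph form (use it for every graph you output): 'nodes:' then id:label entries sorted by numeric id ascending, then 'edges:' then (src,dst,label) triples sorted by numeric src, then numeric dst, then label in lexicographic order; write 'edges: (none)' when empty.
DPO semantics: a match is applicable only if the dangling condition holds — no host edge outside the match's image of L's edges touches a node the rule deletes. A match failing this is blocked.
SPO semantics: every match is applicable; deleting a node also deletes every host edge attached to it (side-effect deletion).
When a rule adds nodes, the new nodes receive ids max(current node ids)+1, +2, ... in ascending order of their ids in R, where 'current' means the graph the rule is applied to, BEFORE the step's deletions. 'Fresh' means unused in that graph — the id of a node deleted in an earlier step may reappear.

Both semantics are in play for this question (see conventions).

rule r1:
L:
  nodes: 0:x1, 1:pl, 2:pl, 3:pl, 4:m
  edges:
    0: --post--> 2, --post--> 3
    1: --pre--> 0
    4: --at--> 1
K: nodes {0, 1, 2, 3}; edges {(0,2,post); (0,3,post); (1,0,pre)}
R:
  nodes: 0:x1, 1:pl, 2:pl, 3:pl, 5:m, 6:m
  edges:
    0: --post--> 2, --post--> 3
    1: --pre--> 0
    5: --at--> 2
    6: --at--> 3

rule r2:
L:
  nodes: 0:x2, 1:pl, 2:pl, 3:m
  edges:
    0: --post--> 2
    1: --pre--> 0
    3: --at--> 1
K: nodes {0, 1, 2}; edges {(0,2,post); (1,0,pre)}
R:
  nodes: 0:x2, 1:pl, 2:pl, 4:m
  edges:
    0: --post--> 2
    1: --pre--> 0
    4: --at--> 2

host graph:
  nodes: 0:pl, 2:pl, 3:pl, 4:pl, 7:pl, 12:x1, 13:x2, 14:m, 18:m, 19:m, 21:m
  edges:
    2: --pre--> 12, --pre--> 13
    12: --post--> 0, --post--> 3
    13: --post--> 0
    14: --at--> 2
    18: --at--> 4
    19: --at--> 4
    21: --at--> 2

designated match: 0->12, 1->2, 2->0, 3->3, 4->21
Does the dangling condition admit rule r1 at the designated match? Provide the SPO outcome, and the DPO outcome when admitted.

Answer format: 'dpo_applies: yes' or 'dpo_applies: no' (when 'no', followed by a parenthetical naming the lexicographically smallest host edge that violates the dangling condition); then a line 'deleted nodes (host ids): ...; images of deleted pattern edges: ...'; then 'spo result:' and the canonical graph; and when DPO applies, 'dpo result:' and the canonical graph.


dpo_applies: yes
deleted nodes (host ids): 21; images of deleted pattern edges: (21,2,at)
spo result:
nodes: 0:pl, 2:pl, 3:pl, 4:pl, 7:pl, 12:x1, 13:x2, 14:m, 18:m, 19:m, 22:m, 23:m
edges: (2,12,pre); (2,13,pre); (12,0,post); (12,3,post); (13,0,post); (14,2,at); (18,4,at); (19,4,at); (22,0,at); (23,3,at)
dpo result:
nodes: 0:pl, 2:pl, 3:pl, 4:pl, 7:pl, 12:x1, 13:x2, 14:m, 18:m, 19:m, 22:m, 23:m
edges: (2,12,pre); (2,13,pre); (12,0,post); (12,3,post); (13,0,post); (14,2,at); (18,4,at); (19,4,at); (22,0,at); (23,3,at)


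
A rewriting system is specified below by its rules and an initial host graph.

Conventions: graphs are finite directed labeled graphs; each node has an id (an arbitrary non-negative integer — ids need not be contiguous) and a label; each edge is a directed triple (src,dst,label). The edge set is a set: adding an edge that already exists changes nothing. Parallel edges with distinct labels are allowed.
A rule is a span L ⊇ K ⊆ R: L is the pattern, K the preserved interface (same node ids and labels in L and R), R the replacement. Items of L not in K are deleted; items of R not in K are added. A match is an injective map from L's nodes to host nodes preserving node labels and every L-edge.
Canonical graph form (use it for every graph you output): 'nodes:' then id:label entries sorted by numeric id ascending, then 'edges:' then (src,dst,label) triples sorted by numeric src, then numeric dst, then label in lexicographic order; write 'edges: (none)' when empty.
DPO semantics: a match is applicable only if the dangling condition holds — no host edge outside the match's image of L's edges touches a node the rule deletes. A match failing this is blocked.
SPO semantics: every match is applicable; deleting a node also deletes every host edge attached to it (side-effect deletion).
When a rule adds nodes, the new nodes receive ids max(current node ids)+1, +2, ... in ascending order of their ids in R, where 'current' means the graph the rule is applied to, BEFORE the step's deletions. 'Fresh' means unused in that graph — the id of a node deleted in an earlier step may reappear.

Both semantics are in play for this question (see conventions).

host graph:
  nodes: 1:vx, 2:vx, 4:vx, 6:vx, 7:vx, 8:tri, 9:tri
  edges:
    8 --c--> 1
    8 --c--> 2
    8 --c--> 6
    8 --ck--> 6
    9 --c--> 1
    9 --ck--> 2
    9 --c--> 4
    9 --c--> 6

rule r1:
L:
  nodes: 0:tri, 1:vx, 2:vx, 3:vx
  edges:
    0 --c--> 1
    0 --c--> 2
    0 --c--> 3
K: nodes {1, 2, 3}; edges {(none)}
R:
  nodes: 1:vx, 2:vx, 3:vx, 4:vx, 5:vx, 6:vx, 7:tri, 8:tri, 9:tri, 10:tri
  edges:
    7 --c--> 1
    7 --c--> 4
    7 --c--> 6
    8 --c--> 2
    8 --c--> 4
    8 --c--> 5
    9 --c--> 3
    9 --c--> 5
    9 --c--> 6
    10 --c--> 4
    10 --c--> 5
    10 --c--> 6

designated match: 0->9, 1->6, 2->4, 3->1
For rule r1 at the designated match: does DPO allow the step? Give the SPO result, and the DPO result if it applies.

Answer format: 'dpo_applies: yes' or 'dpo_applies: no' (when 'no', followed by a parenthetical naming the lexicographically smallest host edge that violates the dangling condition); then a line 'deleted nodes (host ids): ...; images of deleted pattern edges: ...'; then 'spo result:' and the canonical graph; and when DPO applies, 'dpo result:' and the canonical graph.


dpo_applies: no
(the rule deletes node 9, which keeps host edge (9,2,ck) outside the match image — the dangling condition fails, DPO blocks; SPO proceeds and side-deletes such edges)
deleted nodes (host ids): 9; images of deleted pattern edges: (9,1,c); (9,4,c); (9,6,c)
spo result:
nodes: 1:vx, 2:vx, 4:vx, 6:vx, 7:vx, 8:tri, 10:vx, 11:vx, 12:vx, 13:tri, 14:tri, 15:tri, 16:tri
edges: (8,1,c); (8,2,c); (8,6,c); (8,6,ck); (13,6,c); (13,10,c); (13,12,c); (14,4,c); (14,10,c); (14,11,c); (15,1,c); (15,11,c); (15,12,c); (16,10,c); (16,11,c); (16,12,c)


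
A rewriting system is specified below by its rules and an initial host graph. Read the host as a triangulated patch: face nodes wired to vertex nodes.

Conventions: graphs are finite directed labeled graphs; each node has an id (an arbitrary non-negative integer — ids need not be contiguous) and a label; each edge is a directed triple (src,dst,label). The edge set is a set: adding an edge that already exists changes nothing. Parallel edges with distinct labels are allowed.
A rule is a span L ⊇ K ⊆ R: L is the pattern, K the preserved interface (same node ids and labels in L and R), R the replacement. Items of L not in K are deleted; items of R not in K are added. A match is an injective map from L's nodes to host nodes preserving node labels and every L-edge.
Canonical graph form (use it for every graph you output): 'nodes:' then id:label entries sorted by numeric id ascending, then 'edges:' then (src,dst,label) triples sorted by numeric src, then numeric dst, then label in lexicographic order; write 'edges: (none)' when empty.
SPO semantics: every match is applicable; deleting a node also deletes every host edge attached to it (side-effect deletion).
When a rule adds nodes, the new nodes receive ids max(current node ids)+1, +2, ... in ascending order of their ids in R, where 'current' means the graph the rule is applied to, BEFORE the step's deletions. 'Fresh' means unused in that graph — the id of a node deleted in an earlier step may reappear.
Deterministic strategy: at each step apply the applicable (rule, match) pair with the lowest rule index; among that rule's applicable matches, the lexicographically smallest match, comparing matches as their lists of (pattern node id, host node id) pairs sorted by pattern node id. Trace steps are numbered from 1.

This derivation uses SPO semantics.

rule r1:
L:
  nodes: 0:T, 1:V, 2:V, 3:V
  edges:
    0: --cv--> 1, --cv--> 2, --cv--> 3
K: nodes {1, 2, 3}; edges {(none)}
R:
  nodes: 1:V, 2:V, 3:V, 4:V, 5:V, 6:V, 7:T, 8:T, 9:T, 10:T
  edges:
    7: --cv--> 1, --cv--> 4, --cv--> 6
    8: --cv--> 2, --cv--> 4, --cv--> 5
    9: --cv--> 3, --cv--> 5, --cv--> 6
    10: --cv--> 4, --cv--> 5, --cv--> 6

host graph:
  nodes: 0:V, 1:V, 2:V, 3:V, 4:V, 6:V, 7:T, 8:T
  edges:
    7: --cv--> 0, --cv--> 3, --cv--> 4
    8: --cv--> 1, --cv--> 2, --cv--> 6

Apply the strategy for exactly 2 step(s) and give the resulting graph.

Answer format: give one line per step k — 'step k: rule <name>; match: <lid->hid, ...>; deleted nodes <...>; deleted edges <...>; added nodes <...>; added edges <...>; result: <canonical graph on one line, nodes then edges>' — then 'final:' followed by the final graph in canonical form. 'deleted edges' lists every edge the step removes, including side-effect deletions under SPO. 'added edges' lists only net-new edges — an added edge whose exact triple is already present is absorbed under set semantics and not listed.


step 1: rule r1; match: 0->7, 1->0, 2->3, 3->4; deleted nodes 7; deleted edges (7,0,cv); (7,3,cv); (7,4,cv); added nodes 9, 10, 11, 12, 13, 14, 15; added edges (12,0,cv); (12,9,cv); (12,11,cv); (13,3,cv); (13,9,cv); (13,10,cv); (14,4,cv); (14,10,cv); (14,11,cv); (15,9,cv); (15,10,cv); (15,11,cv); result: nodes: 0:V, 1:V, 2:V, 3:V, 4:V, 6:V, 8:T, 9:V, 10:V, 11:V, 12:T, 13:T, 14:T, 15:T edges: (8,1,cv); (8,2,cv); (8,6,cv); (12,0,cv); (12,9,cv); (12,11,cv); (13,3,cv); (13,9,cv); (13,10,cv); (14,4,cv); (14,10,cv); (14,11,cv); (15,9,cv); (15,10,cv); (15,11,cv)
step 2: rule r1; match: 0->8, 1->1, 2->2, 3->6; deleted nodes 8; deleted edges (8,1,cv); (8,2,cv); (8,6,cv); added nodes 16, 17, 18, 19, 20, 21, 22; added edges (19,1,cv); (19,16,cv); (19,18,cv); (20,2,cv); (20,16,cv); (20,17,cv); (21,6,cv); (21,17,cv); (21,18,cv); (22,16,cv); (22,17,cv); (22,18,cv); result: nodes: 0:V, 1:V, 2:V, 3:V, 4:V, 6:V, 9:V, 10:V, 11:V, 12:T, 13:T, 14:T, 15:T, 16:V, 17:V, 18:V, 19:T, 20:T, 21:T, 22:T edges: (12,0,cv); (12,9,cv); (12,11,cv); (13,3,cv); (13,9,cv); (13,10,cv); (14,4,cv); (14,10,cv); (14,11,cv); (15,9,cv); (15,10,cv); (15,11,cv); (19,1,cv); (19,16,cv); (19,18,cv); (20,2,cv); (20,16,cv); (20,17,cv); (21,6,cv); (21,17,cv); (21,18,cv); (22,16,cv); (22,17,cv); (22,18,cv)
final:
nodes: 0:V, 1:V, 2:V, 3:V, 4:V, 6:V, 9:V, 10:V, 11:V, 12:T, 13:T, 14:T, 15:T, 16:V, 17:V, 18:V, 19:T, 20:T, 21:T, 22:T
edges: (12,0,cv); (12,9,cv); (12,11,cv); (13,3,cv); (13,9,cv); (13,10,cv); (14,4,cv); (14,10,cv); (14,11,cv); (15,9,cv); (15,10,cv); (15,11,cv); (19,1,cv); (19,16,cv); (19,18,cv); (20,2,cv); (20,16,cv); (20,17,cv); (21,6,cv); (21,17,cv); (21,18,cv); (22,16,cv); (22,17,cv); (22,18,cv)


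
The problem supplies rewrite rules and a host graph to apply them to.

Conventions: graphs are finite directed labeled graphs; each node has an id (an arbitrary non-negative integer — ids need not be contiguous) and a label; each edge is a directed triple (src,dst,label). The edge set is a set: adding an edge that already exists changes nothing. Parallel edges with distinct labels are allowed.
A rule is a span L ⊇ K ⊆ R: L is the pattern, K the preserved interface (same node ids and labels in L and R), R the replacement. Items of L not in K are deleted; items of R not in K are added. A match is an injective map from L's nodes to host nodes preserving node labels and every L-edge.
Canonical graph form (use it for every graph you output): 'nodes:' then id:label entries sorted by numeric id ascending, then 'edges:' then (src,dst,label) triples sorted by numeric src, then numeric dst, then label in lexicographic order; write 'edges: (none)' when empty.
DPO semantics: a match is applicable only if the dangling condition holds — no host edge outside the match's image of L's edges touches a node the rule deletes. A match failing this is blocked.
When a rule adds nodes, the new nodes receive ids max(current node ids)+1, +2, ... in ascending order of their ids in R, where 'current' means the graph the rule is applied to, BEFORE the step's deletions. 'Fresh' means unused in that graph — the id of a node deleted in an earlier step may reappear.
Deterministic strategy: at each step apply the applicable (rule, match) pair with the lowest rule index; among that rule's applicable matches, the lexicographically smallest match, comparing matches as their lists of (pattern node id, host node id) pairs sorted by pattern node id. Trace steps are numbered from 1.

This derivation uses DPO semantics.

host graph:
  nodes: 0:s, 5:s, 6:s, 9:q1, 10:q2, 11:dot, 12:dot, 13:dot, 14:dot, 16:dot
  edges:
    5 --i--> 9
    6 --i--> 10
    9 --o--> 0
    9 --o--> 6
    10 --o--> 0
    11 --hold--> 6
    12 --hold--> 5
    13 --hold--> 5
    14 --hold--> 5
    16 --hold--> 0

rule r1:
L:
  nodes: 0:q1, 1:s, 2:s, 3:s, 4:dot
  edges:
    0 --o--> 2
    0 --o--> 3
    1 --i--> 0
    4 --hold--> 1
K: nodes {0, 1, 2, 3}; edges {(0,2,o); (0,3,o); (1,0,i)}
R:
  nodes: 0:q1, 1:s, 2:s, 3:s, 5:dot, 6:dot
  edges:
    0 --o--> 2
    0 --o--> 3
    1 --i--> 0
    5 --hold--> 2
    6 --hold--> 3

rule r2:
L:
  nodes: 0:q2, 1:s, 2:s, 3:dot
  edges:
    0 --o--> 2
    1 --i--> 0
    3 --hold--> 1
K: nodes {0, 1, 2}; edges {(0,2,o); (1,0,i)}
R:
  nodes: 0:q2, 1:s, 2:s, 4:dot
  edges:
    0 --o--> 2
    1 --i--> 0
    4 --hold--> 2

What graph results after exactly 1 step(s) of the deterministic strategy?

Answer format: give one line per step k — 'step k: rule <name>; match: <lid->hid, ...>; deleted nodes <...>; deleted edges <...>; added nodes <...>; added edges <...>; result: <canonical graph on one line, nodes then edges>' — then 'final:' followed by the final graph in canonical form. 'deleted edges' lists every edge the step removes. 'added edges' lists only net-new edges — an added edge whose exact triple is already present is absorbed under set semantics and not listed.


step 1: rule r1; match: 0->9, 1->5, 2->0, 3->6, 4->12; deleted nodes 12; deleted edges (12,5,hold); added nodes 17, 18; added edges (17,0,hold); (18,6,hold); result: nodes: 0:s, 5:s, 6:s, 9:q1, 10:q2, 11:dot, 13:dot, 14:dot, 16:dot, 17:dot, 18:dot edges: (5,9,i); (6,10,i); (9,0,o); (9,6,o); (10,0,o); (11,6,hold); (13,5,hold); (14,5,hold); (16,0,hold); (17,0,hold); (18,6,hold)
final:
nodes: 0:s, 5:s, 6:s, 9:q1, 10:q2, 11:dot, 13:dot, 14:dot, 16:dot, 17:dot, 18:dot
edges: (5,9,i); (6,10,i); (9,0,o); (9,6,o); (10,0,o); (11,6,hold); (13,5,hold); (14,5,hold); (16,0,hold); (17,0,hold); (18,6,hold)


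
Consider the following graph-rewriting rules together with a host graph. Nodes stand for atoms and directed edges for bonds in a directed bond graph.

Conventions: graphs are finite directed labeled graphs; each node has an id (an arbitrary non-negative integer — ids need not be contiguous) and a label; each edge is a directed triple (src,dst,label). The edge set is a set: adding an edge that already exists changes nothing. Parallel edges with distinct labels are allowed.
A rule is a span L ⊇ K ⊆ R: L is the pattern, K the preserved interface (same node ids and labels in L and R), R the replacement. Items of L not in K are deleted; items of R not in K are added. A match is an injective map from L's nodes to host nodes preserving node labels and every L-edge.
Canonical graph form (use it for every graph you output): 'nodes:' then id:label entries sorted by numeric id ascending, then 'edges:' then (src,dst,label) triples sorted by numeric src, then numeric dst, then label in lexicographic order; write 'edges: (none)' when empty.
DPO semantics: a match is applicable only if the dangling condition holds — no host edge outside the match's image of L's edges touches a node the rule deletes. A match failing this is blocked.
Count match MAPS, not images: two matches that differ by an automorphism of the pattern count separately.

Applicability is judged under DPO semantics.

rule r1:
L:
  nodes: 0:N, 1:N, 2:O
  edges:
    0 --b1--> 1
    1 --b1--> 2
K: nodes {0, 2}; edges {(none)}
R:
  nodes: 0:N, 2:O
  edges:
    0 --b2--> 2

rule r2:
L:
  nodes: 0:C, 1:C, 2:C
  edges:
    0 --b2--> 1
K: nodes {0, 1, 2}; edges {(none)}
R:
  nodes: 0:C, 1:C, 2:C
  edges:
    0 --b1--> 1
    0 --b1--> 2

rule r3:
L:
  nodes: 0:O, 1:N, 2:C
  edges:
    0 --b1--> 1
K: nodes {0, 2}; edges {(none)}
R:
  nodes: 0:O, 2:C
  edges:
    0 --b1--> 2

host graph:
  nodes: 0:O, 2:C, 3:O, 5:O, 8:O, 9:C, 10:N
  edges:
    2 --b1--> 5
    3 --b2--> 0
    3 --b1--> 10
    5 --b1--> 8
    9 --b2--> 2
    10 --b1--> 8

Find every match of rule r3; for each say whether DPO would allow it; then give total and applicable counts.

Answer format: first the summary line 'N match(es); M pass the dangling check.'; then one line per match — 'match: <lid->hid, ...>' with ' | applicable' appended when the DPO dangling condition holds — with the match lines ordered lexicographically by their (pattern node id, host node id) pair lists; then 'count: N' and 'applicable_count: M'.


2 match(es); 0 pass the dangling check.
match: 0->3, 1->10, 2->2
match: 0->3, 1->10, 2->9
count: 2
applicable_count: 0
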